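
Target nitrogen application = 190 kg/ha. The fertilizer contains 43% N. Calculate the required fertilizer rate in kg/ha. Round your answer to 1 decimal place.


Step 1: Fertilizer rate = target N / (N content / 100)
Step 2: Rate = 190 / (43 / 100)
Step 3: Rate = 190 / 0.43
Step 4: Rate = 441.9 kg/ha

441.9


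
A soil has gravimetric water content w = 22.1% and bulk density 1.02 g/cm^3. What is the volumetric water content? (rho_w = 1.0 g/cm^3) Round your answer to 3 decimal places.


Step 1: theta = (w / 100) * BD / rho_w
Step 2: theta = (22.1 / 100) * 1.02 / 1.0
Step 3: theta = 0.221 * 1.02
Step 4: theta = 0.225

0.225


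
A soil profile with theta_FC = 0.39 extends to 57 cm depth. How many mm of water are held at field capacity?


Step 1: Water (mm) = theta_FC * depth (cm) * 10
Step 2: Water = 0.39 * 57 * 10
Step 3: Water = 222.3 mm

222.3


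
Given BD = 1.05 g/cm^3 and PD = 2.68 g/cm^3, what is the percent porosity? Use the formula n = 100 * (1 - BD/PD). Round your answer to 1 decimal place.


Step 1: Formula: n = 100 * (1 - BD / PD)
Step 2: n = 100 * (1 - 1.05 / 2.68)
Step 3: n = 100 * (1 - 0.39179)
Step 4: n = 60.8%

60.8


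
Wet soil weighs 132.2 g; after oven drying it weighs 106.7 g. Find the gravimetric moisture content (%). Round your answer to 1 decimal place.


Step 1: Water mass = wet - dry = 132.2 - 106.7 = 25.5 g
Step 2: w = 100 * water mass / dry mass
Step 3: w = 100 * 25.5 / 106.7 = 23.9%

23.9


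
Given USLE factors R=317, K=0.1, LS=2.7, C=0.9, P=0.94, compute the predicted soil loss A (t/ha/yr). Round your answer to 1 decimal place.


Step 1: A = R * K * LS * C * P
Step 2: R * K = 317 * 0.1 = 31.7
Step 3: (R*K) * LS = 31.7 * 2.7 = 85.59
Step 4: * C * P = 85.59 * 0.9 * 0.94 = 72.4
Step 5: A = 72.4 t/(ha*yr)

72.4


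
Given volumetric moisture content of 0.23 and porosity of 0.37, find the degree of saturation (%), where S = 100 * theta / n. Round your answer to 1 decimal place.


Step 1: S = 100 * theta_v / n
Step 2: S = 100 * 0.23 / 0.37
Step 3: S = 62.2%

62.2


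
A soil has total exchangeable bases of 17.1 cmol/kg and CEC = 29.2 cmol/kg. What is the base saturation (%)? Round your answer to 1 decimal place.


Step 1: BS = 100 * (sum of bases) / CEC
Step 2: BS = 100 * 17.1 / 29.2
Step 3: BS = 58.6%

58.6


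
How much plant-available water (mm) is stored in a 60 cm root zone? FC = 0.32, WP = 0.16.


Step 1: Available water = (FC - WP) * depth * 10
Step 2: AW = (0.32 - 0.16) * 60 * 10
Step 3: AW = 0.16 * 60 * 10
Step 4: AW = 96.0 mm

96.0


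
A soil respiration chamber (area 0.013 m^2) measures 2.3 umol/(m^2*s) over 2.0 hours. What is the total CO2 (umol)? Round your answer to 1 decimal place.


Step 1: Convert time to seconds: 2.0 hr * 3600 = 7200.0 s
Step 2: Total = flux * area * time_s
Step 3: Total = 2.3 * 0.013 * 7200.0
Step 4: Total = 215.3 umol

215.3


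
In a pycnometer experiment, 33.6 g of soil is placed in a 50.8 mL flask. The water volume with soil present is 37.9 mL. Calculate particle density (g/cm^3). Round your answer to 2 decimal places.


Step 1: Volume of solids = flask volume - water volume with soil
Step 2: V_solids = 50.8 - 37.9 = 12.9 mL
Step 3: Particle density = mass / V_solids = 33.6 / 12.9 = 2.6 g/cm^3

2.6


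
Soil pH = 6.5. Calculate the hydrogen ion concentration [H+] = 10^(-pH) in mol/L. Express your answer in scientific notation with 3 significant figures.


Step 1: [H+] = 10^(-pH)
Step 2: [H+] = 10^(-6.5)
Step 3: [H+] = 3.16e-07 mol/L

3.16e-07


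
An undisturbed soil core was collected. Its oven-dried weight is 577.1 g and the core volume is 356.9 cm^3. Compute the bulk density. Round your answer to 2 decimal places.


Step 1: Identify the formula: BD = dry mass / volume
Step 2: Substitute values: BD = 577.1 / 356.9
Step 3: BD = 1.62 g/cm^3

1.62


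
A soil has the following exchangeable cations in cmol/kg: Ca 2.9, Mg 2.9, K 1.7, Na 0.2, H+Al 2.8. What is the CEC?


Step 1: CEC = Ca + Mg + K + Na + (H+Al)
Step 2: CEC = 2.9 + 2.9 + 1.7 + 0.2 + 2.8
Step 3: CEC = 10.5 cmol/kg

10.5


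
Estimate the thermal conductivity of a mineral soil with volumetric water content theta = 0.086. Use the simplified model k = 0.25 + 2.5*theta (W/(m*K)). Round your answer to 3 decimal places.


Step 1: k = 0.25 + 2.5 * theta
Step 2: k = 0.25 + 2.5 * 0.086
Step 3: k = 0.25 + 0.215
Step 4: k = 0.465 W/(m*K)

0.465


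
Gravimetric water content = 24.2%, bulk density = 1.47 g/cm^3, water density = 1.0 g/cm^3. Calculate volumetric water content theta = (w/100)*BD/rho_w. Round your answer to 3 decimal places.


Step 1: theta = (w / 100) * BD / rho_w
Step 2: theta = (24.2 / 100) * 1.47 / 1.0
Step 3: theta = 0.242 * 1.47
Step 4: theta = 0.356

0.356


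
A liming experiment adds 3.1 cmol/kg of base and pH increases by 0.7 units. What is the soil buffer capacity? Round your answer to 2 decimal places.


Step 1: BC = change in base / change in pH
Step 2: BC = 3.1 / 0.7
Step 3: BC = 4.43 cmol/(kg*pH unit)

4.43


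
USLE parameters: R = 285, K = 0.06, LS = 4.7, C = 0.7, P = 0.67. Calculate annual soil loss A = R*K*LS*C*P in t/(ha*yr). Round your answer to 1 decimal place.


Step 1: A = R * K * LS * C * P
Step 2: R * K = 285 * 0.06 = 17.1
Step 3: (R*K) * LS = 17.1 * 4.7 = 80.37
Step 4: * C * P = 80.37 * 0.7 * 0.67 = 37.7
Step 5: A = 37.7 t/(ha*yr)

37.7


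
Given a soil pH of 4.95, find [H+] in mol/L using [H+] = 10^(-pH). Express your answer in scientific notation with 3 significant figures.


Step 1: [H+] = 10^(-pH)
Step 2: [H+] = 10^(-4.95)
Step 3: [H+] = 1.12e-05 mol/L

1.12e-05


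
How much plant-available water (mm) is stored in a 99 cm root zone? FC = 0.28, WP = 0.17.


Step 1: Available water = (FC - WP) * depth * 10
Step 2: AW = (0.28 - 0.17) * 99 * 10
Step 3: AW = 0.11 * 99 * 10
Step 4: AW = 108.9 mm

108.9


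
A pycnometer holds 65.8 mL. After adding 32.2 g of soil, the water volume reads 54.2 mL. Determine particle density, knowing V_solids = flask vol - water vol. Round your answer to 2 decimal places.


Step 1: Volume of solids = flask volume - water volume with soil
Step 2: V_solids = 65.8 - 54.2 = 11.6 mL
Step 3: Particle density = mass / V_solids = 32.2 / 11.6 = 2.78 g/cm^3

2.78


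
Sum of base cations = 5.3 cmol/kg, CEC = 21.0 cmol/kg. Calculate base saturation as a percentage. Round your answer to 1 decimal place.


Step 1: BS = 100 * (sum of bases) / CEC
Step 2: BS = 100 * 5.3 / 21.0
Step 3: BS = 25.2%

25.2


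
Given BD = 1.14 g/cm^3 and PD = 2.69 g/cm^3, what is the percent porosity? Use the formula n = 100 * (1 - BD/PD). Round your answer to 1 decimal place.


Step 1: Formula: n = 100 * (1 - BD / PD)
Step 2: n = 100 * (1 - 1.14 / 2.69)
Step 3: n = 100 * (1 - 0.42379)
Step 4: n = 57.6%

57.6


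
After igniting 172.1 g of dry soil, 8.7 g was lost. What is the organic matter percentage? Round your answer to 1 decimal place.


Step 1: OM% = 100 * LOI / sample mass
Step 2: OM = 100 * 8.7 / 172.1
Step 3: OM = 5.1%

5.1


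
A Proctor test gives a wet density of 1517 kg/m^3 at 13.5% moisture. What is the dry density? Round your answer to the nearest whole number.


Step 1: Dry density = wet density / (1 + w/100)
Step 2: Dry density = 1517 / (1 + 13.5/100)
Step 3: Dry density = 1517 / 1.135
Step 4: Dry density = 1337 kg/m^3

1337


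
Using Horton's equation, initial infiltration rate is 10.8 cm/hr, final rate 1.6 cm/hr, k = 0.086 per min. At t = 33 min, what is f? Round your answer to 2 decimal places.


Step 1: f = fc + (f0 - fc) * exp(-k * t)
Step 2: exp(-0.086 * 33) = 0.058543
Step 3: f = 1.6 + (10.8 - 1.6) * 0.058543
Step 4: f = 1.6 + 9.2 * 0.058543
Step 5: f = 2.14 cm/hr

2.14


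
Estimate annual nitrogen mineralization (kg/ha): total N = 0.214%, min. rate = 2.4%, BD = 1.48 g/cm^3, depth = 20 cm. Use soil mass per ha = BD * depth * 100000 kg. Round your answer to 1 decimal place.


Step 1: Soil mass per ha = BD * depth * 100000 = 1.48 * 20 * 100000 = 2960000 kg
Step 2: Total N pool = soil mass * N%/100 = 2960000 * 0.214/100 = 6334.4 kg/ha
Step 3: N mineralized = N pool * rate%/100 = 6334.4 * 2.4/100 = 152.0 kg/ha/yr

152.0


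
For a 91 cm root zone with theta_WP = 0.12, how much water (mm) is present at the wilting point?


Step 1: Water (mm) = theta_WP * depth * 10
Step 2: Water = 0.12 * 91 * 10
Step 3: Water = 109.2 mm

109.2


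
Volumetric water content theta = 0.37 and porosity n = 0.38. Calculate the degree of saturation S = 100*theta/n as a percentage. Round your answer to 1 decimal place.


Step 1: S = 100 * theta_v / n
Step 2: S = 100 * 0.37 / 0.38
Step 3: S = 97.4%

97.4


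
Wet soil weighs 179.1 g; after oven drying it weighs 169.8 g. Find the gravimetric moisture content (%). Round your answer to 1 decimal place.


Step 1: Water mass = wet - dry = 179.1 - 169.8 = 9.3 g
Step 2: w = 100 * water mass / dry mass
Step 3: w = 100 * 9.3 / 169.8 = 5.5%

5.5


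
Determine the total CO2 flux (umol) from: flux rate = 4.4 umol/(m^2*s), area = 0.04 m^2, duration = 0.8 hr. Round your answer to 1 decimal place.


Step 1: Convert time to seconds: 0.8 hr * 3600 = 2880.0 s
Step 2: Total = flux * area * time_s
Step 3: Total = 4.4 * 0.04 * 2880.0
Step 4: Total = 506.9 umol

506.9


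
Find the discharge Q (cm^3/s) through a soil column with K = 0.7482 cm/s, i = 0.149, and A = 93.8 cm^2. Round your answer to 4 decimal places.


Step 1: Apply Darcy's law: Q = K * i * A
Step 2: Q = 0.7482 * 0.149 * 93.8
Step 3: Q = 10.457 cm^3/s

10.457


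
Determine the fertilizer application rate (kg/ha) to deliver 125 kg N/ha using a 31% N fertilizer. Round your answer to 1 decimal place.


Step 1: Fertilizer rate = target N / (N content / 100)
Step 2: Rate = 125 / (31 / 100)
Step 3: Rate = 125 / 0.31
Step 4: Rate = 403.2 kg/ha

403.2


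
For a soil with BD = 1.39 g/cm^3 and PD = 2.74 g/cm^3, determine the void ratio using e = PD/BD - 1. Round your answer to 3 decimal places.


Step 1: e = PD / BD - 1
Step 2: e = 2.74 / 1.39 - 1
Step 3: e = 1.97122 - 1
Step 4: e = 0.971

0.971


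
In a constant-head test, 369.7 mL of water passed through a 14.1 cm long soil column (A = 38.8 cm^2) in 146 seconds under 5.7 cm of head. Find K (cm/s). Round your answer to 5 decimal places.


Step 1: K = Q * L / (A * t * h)
Step 2: Numerator = 369.7 * 14.1 = 5212.77
Step 3: Denominator = 38.8 * 146 * 5.7 = 32289.36
Step 4: K = 5212.77 / 32289.36 = 0.16144 cm/s

0.16144


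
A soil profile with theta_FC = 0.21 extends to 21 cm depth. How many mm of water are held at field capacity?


Step 1: Water (mm) = theta_FC * depth (cm) * 10
Step 2: Water = 0.21 * 21 * 10
Step 3: Water = 44.1 mm

44.1


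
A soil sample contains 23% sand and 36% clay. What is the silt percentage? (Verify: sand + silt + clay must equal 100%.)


Step 1: sand + silt + clay = 100%
Step 2: silt = 100 - sand - clay
Step 3: silt = 100 - 23 - 36
Step 4: silt = 41%

41


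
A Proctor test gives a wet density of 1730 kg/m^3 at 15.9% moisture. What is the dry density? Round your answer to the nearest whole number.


Step 1: Dry density = wet density / (1 + w/100)
Step 2: Dry density = 1730 / (1 + 15.9/100)
Step 3: Dry density = 1730 / 1.159
Step 4: Dry density = 1493 kg/m^3

1493


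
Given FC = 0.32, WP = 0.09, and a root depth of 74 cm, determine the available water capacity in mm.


Step 1: Available water = (FC - WP) * depth * 10
Step 2: AW = (0.32 - 0.09) * 74 * 10
Step 3: AW = 0.23 * 74 * 10
Step 4: AW = 170.2 mm

170.2


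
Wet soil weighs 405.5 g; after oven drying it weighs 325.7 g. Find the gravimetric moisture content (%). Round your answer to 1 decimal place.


Step 1: Water mass = wet - dry = 405.5 - 325.7 = 79.8 g
Step 2: w = 100 * water mass / dry mass
Step 3: w = 100 * 79.8 / 325.7 = 24.5%

24.5


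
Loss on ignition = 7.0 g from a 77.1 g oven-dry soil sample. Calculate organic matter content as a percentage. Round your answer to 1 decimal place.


Step 1: OM% = 100 * LOI / sample mass
Step 2: OM = 100 * 7.0 / 77.1
Step 3: OM = 9.1%

9.1


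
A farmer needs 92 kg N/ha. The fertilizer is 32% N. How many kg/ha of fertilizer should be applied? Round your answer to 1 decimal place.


Step 1: Fertilizer rate = target N / (N content / 100)
Step 2: Rate = 92 / (32 / 100)
Step 3: Rate = 92 / 0.32
Step 4: Rate = 287.5 kg/ha

287.5


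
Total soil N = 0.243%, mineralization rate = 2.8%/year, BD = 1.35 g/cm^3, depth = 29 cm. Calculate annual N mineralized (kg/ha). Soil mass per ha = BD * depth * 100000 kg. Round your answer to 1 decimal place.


Step 1: Soil mass per ha = BD * depth * 100000 = 1.35 * 29 * 100000 = 3915000 kg
Step 2: Total N pool = soil mass * N%/100 = 3915000 * 0.243/100 = 9513.45 kg/ha
Step 3: N mineralized = N pool * rate%/100 = 9513.45 * 2.8/100 = 266.4 kg/ha/yr

266.4


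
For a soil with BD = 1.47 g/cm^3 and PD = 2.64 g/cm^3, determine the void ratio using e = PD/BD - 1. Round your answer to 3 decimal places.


Step 1: e = PD / BD - 1
Step 2: e = 2.64 / 1.47 - 1
Step 3: e = 1.79592 - 1
Step 4: e = 0.796

0.796


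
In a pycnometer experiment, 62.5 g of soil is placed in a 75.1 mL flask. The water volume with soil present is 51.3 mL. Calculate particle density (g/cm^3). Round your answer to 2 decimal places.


Step 1: Volume of solids = flask volume - water volume with soil
Step 2: V_solids = 75.1 - 51.3 = 23.8 mL
Step 3: Particle density = mass / V_solids = 62.5 / 23.8 = 2.63 g/cm^3

2.63


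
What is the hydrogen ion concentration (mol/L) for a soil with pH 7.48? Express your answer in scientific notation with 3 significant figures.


Step 1: [H+] = 10^(-pH)
Step 2: [H+] = 10^(-7.48)
Step 3: [H+] = 3.31e-08 mol/L

3.31e-08


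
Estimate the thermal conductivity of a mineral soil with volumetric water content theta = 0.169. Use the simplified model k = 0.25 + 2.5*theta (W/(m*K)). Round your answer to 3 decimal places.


Step 1: k = 0.25 + 2.5 * theta
Step 2: k = 0.25 + 2.5 * 0.169
Step 3: k = 0.25 + 0.423
Step 4: k = 0.673 W/(m*K)

0.673


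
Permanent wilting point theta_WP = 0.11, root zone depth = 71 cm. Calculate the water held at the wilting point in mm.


Step 1: Water (mm) = theta_WP * depth * 10
Step 2: Water = 0.11 * 71 * 10
Step 3: Water = 78.1 mm

78.1


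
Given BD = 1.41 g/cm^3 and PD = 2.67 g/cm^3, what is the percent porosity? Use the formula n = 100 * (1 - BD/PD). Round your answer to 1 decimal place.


Step 1: Formula: n = 100 * (1 - BD / PD)
Step 2: n = 100 * (1 - 1.41 / 2.67)
Step 3: n = 100 * (1 - 0.52809)
Step 4: n = 47.2%

47.2


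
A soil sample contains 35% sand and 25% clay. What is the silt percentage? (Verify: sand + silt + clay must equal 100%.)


Step 1: sand + silt + clay = 100%
Step 2: silt = 100 - sand - clay
Step 3: silt = 100 - 35 - 25
Step 4: silt = 40%

40


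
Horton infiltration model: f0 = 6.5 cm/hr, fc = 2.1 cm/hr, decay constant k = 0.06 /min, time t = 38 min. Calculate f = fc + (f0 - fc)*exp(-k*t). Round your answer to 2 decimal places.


Step 1: f = fc + (f0 - fc) * exp(-k * t)
Step 2: exp(-0.06 * 38) = 0.102284
Step 3: f = 2.1 + (6.5 - 2.1) * 0.102284
Step 4: f = 2.1 + 4.4 * 0.102284
Step 5: f = 2.55 cm/hr

2.55


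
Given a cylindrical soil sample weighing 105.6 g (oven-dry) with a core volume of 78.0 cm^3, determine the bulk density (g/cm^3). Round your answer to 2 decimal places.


Step 1: Identify the formula: BD = dry mass / volume
Step 2: Substitute values: BD = 105.6 / 78.0
Step 3: BD = 1.35 g/cm^3

1.35


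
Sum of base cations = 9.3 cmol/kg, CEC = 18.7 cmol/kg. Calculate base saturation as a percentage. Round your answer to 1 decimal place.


Step 1: BS = 100 * (sum of bases) / CEC
Step 2: BS = 100 * 9.3 / 18.7
Step 3: BS = 49.7%

49.7


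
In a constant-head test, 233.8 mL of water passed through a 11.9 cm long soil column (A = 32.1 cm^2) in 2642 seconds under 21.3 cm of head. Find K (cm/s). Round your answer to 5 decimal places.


Step 1: K = Q * L / (A * t * h)
Step 2: Numerator = 233.8 * 11.9 = 2782.22
Step 3: Denominator = 32.1 * 2642 * 21.3 = 1806414.66
Step 4: K = 2782.22 / 1806414.66 = 0.00154 cm/s

0.00154


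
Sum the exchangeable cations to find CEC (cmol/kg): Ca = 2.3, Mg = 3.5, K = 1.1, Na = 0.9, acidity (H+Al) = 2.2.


Step 1: CEC = Ca + Mg + K + Na + (H+Al)
Step 2: CEC = 2.3 + 3.5 + 1.1 + 0.9 + 2.2
Step 3: CEC = 10.0 cmol/kg

10.0


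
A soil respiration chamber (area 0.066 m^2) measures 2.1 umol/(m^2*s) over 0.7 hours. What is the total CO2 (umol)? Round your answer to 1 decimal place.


Step 1: Convert time to seconds: 0.7 hr * 3600 = 2520.0 s
Step 2: Total = flux * area * time_s
Step 3: Total = 2.1 * 0.066 * 2520.0
Step 4: Total = 349.3 umol

349.3


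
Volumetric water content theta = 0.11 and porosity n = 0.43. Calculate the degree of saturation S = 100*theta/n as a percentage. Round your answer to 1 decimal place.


Step 1: S = 100 * theta_v / n
Step 2: S = 100 * 0.11 / 0.43
Step 3: S = 25.6%

25.6


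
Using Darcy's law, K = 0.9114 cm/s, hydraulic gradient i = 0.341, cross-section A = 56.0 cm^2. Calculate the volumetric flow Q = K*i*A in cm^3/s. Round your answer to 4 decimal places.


Step 1: Apply Darcy's law: Q = K * i * A
Step 2: Q = 0.9114 * 0.341 * 56.0
Step 3: Q = 17.4041 cm^3/s

17.4041


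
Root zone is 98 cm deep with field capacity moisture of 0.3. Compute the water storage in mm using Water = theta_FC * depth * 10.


Step 1: Water (mm) = theta_FC * depth (cm) * 10
Step 2: Water = 0.3 * 98 * 10
Step 3: Water = 294.0 mm

294.0


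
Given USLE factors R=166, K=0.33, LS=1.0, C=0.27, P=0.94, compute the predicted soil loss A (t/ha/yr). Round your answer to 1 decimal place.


Step 1: A = R * K * LS * C * P
Step 2: R * K = 166 * 0.33 = 54.78
Step 3: (R*K) * LS = 54.78 * 1.0 = 54.78
Step 4: * C * P = 54.78 * 0.27 * 0.94 = 13.9
Step 5: A = 13.9 t/(ha*yr)

13.9


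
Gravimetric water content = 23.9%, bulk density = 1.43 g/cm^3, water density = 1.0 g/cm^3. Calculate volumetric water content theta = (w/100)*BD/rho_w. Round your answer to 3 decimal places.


Step 1: theta = (w / 100) * BD / rho_w
Step 2: theta = (23.9 / 100) * 1.43 / 1.0
Step 3: theta = 0.239 * 1.43
Step 4: theta = 0.342

0.342


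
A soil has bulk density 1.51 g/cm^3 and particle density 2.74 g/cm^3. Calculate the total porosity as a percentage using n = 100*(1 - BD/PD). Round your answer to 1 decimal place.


Step 1: Formula: n = 100 * (1 - BD / PD)
Step 2: n = 100 * (1 - 1.51 / 2.74)
Step 3: n = 100 * (1 - 0.55109)
Step 4: n = 44.9%

44.9


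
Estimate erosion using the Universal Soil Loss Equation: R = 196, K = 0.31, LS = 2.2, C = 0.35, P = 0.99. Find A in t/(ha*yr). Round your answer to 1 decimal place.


Step 1: A = R * K * LS * C * P
Step 2: R * K = 196 * 0.31 = 60.76
Step 3: (R*K) * LS = 60.76 * 2.2 = 133.672
Step 4: * C * P = 133.672 * 0.35 * 0.99 = 46.3
Step 5: A = 46.3 t/(ha*yr)

46.3


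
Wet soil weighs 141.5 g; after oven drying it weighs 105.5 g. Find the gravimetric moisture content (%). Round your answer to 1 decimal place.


Step 1: Water mass = wet - dry = 141.5 - 105.5 = 36.0 g
Step 2: w = 100 * water mass / dry mass
Step 3: w = 100 * 36.0 / 105.5 = 34.1%

34.1


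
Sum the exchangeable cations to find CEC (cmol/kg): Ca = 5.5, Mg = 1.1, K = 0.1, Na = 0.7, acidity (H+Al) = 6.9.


Step 1: CEC = Ca + Mg + K + Na + (H+Al)
Step 2: CEC = 5.5 + 1.1 + 0.1 + 0.7 + 6.9
Step 3: CEC = 14.3 cmol/kg

14.3


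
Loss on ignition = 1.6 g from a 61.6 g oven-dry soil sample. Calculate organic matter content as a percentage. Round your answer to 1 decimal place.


Step 1: OM% = 100 * LOI / sample mass
Step 2: OM = 100 * 1.6 / 61.6
Step 3: OM = 2.6%

2.6


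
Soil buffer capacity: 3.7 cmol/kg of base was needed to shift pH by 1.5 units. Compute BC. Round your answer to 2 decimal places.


Step 1: BC = change in base / change in pH
Step 2: BC = 3.7 / 1.5
Step 3: BC = 2.47 cmol/(kg*pH unit)

2.47


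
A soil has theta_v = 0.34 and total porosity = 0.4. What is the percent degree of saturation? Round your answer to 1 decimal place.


Step 1: S = 100 * theta_v / n
Step 2: S = 100 * 0.34 / 0.4
Step 3: S = 85.0%

85.0


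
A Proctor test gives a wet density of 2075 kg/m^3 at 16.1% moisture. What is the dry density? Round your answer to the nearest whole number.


Step 1: Dry density = wet density / (1 + w/100)
Step 2: Dry density = 2075 / (1 + 16.1/100)
Step 3: Dry density = 2075 / 1.161
Step 4: Dry density = 1787 kg/m^3

1787


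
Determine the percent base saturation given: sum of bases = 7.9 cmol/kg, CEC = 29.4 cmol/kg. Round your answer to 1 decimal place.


Step 1: BS = 100 * (sum of bases) / CEC
Step 2: BS = 100 * 7.9 / 29.4
Step 3: BS = 26.9%

26.9


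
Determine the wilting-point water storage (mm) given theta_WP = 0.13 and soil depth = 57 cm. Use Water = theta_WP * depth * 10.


Step 1: Water (mm) = theta_WP * depth * 10
Step 2: Water = 0.13 * 57 * 10
Step 3: Water = 74.1 mm

74.1


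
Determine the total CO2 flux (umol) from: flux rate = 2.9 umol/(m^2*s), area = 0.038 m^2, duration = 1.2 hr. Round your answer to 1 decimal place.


Step 1: Convert time to seconds: 1.2 hr * 3600 = 4320.0 s
Step 2: Total = flux * area * time_s
Step 3: Total = 2.9 * 0.038 * 4320.0
Step 4: Total = 476.1 umol

476.1


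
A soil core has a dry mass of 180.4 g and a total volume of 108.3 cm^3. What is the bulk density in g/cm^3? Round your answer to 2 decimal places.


Step 1: Identify the formula: BD = dry mass / volume
Step 2: Substitute values: BD = 180.4 / 108.3
Step 3: BD = 1.67 g/cm^3

1.67


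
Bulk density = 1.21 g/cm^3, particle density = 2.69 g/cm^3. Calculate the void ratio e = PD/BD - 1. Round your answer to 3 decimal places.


Step 1: e = PD / BD - 1
Step 2: e = 2.69 / 1.21 - 1
Step 3: e = 2.22314 - 1
Step 4: e = 1.223

1.223


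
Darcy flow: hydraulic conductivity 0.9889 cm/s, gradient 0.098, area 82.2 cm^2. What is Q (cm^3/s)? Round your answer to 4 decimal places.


Step 1: Apply Darcy's law: Q = K * i * A
Step 2: Q = 0.9889 * 0.098 * 82.2
Step 3: Q = 7.9662 cm^3/s

7.9662


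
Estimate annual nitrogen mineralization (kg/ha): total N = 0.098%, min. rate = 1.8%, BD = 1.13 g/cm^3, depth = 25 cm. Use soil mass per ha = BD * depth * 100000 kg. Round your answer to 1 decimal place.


Step 1: Soil mass per ha = BD * depth * 100000 = 1.13 * 25 * 100000 = 2825000 kg
Step 2: Total N pool = soil mass * N%/100 = 2825000 * 0.098/100 = 2768.5 kg/ha
Step 3: N mineralized = N pool * rate%/100 = 2768.5 * 1.8/100 = 49.8 kg/ha/yr

49.8


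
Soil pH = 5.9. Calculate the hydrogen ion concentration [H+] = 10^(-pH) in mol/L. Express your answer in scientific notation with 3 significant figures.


Step 1: [H+] = 10^(-pH)
Step 2: [H+] = 10^(-5.9)
Step 3: [H+] = 1.26e-06 mol/L

1.26e-06


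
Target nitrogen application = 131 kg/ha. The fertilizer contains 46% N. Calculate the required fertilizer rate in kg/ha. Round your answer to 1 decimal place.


Step 1: Fertilizer rate = target N / (N content / 100)
Step 2: Rate = 131 / (46 / 100)
Step 3: Rate = 131 / 0.46
Step 4: Rate = 284.8 kg/ha

284.8


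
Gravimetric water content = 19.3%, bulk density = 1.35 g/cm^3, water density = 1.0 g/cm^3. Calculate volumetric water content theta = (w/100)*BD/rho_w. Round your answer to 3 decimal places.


Step 1: theta = (w / 100) * BD / rho_w
Step 2: theta = (19.3 / 100) * 1.35 / 1.0
Step 3: theta = 0.193 * 1.35
Step 4: theta = 0.261

0.261


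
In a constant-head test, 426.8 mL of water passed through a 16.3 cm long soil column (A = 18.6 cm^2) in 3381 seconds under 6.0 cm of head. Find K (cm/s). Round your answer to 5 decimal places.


Step 1: K = Q * L / (A * t * h)
Step 2: Numerator = 426.8 * 16.3 = 6956.84
Step 3: Denominator = 18.6 * 3381 * 6.0 = 377319.6
Step 4: K = 6956.84 / 377319.6 = 0.01844 cm/s

0.01844


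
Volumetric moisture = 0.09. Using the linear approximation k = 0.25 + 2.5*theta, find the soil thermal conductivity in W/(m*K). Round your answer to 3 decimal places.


Step 1: k = 0.25 + 2.5 * theta
Step 2: k = 0.25 + 2.5 * 0.09
Step 3: k = 0.25 + 0.225
Step 4: k = 0.475 W/(m*K)

0.475


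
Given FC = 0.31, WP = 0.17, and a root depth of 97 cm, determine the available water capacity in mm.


Step 1: Available water = (FC - WP) * depth * 10
Step 2: AW = (0.31 - 0.17) * 97 * 10
Step 3: AW = 0.14 * 97 * 10
Step 4: AW = 135.8 mm

135.8


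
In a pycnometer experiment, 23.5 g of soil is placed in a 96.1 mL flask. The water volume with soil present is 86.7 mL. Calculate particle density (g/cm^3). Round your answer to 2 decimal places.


Step 1: Volume of solids = flask volume - water volume with soil
Step 2: V_solids = 96.1 - 86.7 = 9.4 mL
Step 3: Particle density = mass / V_solids = 23.5 / 9.4 = 2.5 g/cm^3

2.5


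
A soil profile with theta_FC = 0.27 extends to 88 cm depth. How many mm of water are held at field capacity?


Step 1: Water (mm) = theta_FC * depth (cm) * 10
Step 2: Water = 0.27 * 88 * 10
Step 3: Water = 237.6 mm

237.6


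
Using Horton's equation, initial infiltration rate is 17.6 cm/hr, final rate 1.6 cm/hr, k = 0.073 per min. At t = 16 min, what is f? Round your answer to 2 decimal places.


Step 1: f = fc + (f0 - fc) * exp(-k * t)
Step 2: exp(-0.073 * 16) = 0.310988
Step 3: f = 1.6 + (17.6 - 1.6) * 0.310988
Step 4: f = 1.6 + 16.0 * 0.310988
Step 5: f = 6.58 cm/hr

6.58


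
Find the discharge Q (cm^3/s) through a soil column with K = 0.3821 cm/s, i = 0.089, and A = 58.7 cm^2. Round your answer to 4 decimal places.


Step 1: Apply Darcy's law: Q = K * i * A
Step 2: Q = 0.3821 * 0.089 * 58.7
Step 3: Q = 1.9962 cm^3/s

1.9962


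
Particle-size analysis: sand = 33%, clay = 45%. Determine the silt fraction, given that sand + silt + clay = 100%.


Step 1: sand + silt + clay = 100%
Step 2: silt = 100 - sand - clay
Step 3: silt = 100 - 33 - 45
Step 4: silt = 22%

22


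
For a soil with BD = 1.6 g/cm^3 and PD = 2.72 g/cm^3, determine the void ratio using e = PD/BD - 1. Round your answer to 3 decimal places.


Step 1: e = PD / BD - 1
Step 2: e = 2.72 / 1.6 - 1
Step 3: e = 1.7 - 1
Step 4: e = 0.7

0.7


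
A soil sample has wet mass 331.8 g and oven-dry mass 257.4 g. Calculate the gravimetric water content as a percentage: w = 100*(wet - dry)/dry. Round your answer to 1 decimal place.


Step 1: Water mass = wet - dry = 331.8 - 257.4 = 74.4 g
Step 2: w = 100 * water mass / dry mass
Step 3: w = 100 * 74.4 / 257.4 = 28.9%

28.9


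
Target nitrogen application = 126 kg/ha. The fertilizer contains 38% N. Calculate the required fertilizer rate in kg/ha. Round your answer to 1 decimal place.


Step 1: Fertilizer rate = target N / (N content / 100)
Step 2: Rate = 126 / (38 / 100)
Step 3: Rate = 126 / 0.38
Step 4: Rate = 331.6 kg/ha

331.6


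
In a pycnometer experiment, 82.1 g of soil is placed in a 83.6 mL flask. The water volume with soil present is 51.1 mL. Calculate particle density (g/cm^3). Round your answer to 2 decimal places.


Step 1: Volume of solids = flask volume - water volume with soil
Step 2: V_solids = 83.6 - 51.1 = 32.5 mL
Step 3: Particle density = mass / V_solids = 82.1 / 32.5 = 2.53 g/cm^3

2.53


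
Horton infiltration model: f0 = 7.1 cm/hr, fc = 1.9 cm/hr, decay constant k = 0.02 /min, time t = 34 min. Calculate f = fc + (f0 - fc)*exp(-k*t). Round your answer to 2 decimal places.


Step 1: f = fc + (f0 - fc) * exp(-k * t)
Step 2: exp(-0.02 * 34) = 0.506617
Step 3: f = 1.9 + (7.1 - 1.9) * 0.506617
Step 4: f = 1.9 + 5.2 * 0.506617
Step 5: f = 4.53 cm/hr

4.53


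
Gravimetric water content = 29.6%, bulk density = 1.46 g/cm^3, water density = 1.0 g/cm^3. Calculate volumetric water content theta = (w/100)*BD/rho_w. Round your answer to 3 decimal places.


Step 1: theta = (w / 100) * BD / rho_w
Step 2: theta = (29.6 / 100) * 1.46 / 1.0
Step 3: theta = 0.296 * 1.46
Step 4: theta = 0.432

0.432


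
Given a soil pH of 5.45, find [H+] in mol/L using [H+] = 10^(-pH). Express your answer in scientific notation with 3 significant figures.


Step 1: [H+] = 10^(-pH)
Step 2: [H+] = 10^(-5.45)
Step 3: [H+] = 3.55e-06 mol/L

3.55e-06


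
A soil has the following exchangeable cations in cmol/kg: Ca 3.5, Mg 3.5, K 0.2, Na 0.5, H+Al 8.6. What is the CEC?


Step 1: CEC = Ca + Mg + K + Na + (H+Al)
Step 2: CEC = 3.5 + 3.5 + 0.2 + 0.5 + 8.6
Step 3: CEC = 16.3 cmol/kg

16.3


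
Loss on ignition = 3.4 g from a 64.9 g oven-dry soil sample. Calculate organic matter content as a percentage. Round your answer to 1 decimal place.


Step 1: OM% = 100 * LOI / sample mass
Step 2: OM = 100 * 3.4 / 64.9
Step 3: OM = 5.2%

5.2


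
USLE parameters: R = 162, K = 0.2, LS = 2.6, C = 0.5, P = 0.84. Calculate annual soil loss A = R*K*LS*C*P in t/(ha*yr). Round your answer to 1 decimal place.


Step 1: A = R * K * LS * C * P
Step 2: R * K = 162 * 0.2 = 32.4
Step 3: (R*K) * LS = 32.4 * 2.6 = 84.24
Step 4: * C * P = 84.24 * 0.5 * 0.84 = 35.4
Step 5: A = 35.4 t/(ha*yr)

35.4


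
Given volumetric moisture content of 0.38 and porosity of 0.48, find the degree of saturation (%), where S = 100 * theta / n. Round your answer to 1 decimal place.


Step 1: S = 100 * theta_v / n
Step 2: S = 100 * 0.38 / 0.48
Step 3: S = 79.2%

79.2


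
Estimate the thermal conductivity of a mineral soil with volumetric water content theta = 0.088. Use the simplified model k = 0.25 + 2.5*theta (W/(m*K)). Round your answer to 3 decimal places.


Step 1: k = 0.25 + 2.5 * theta
Step 2: k = 0.25 + 2.5 * 0.088
Step 3: k = 0.25 + 0.22
Step 4: k = 0.47 W/(m*K)

0.47


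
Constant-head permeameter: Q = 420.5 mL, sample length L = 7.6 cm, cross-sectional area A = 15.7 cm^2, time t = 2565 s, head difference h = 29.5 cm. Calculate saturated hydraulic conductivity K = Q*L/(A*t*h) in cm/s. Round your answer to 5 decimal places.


Step 1: K = Q * L / (A * t * h)
Step 2: Numerator = 420.5 * 7.6 = 3195.8
Step 3: Denominator = 15.7 * 2565 * 29.5 = 1187979.75
Step 4: K = 3195.8 / 1187979.75 = 0.00269 cm/s

0.00269


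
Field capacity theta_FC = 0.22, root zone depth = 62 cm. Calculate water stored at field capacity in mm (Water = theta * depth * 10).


Step 1: Water (mm) = theta_FC * depth (cm) * 10
Step 2: Water = 0.22 * 62 * 10
Step 3: Water = 136.4 mm

136.4


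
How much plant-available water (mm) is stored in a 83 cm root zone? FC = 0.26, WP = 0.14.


Step 1: Available water = (FC - WP) * depth * 10
Step 2: AW = (0.26 - 0.14) * 83 * 10
Step 3: AW = 0.12 * 83 * 10
Step 4: AW = 99.6 mm

99.6


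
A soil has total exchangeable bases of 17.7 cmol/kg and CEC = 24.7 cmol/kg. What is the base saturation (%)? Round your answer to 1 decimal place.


Step 1: BS = 100 * (sum of bases) / CEC
Step 2: BS = 100 * 17.7 / 24.7
Step 3: BS = 71.7%

71.7


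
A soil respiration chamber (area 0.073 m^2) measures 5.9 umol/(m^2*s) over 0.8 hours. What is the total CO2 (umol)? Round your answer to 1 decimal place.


Step 1: Convert time to seconds: 0.8 hr * 3600 = 2880.0 s
Step 2: Total = flux * area * time_s
Step 3: Total = 5.9 * 0.073 * 2880.0
Step 4: Total = 1240.4 umol

1240.4


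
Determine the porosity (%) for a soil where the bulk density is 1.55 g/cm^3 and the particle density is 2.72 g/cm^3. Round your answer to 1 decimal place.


Step 1: Formula: n = 100 * (1 - BD / PD)
Step 2: n = 100 * (1 - 1.55 / 2.72)
Step 3: n = 100 * (1 - 0.56985)
Step 4: n = 43.0%

43.0


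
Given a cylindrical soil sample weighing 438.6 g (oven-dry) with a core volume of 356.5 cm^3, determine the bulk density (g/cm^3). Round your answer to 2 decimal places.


Step 1: Identify the formula: BD = dry mass / volume
Step 2: Substitute values: BD = 438.6 / 356.5
Step 3: BD = 1.23 g/cm^3

1.23


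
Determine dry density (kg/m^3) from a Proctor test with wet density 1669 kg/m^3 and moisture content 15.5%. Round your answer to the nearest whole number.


Step 1: Dry density = wet density / (1 + w/100)
Step 2: Dry density = 1669 / (1 + 15.5/100)
Step 3: Dry density = 1669 / 1.155
Step 4: Dry density = 1445 kg/m^3

1445


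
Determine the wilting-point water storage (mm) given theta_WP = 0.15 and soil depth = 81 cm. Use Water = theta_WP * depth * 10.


Step 1: Water (mm) = theta_WP * depth * 10
Step 2: Water = 0.15 * 81 * 10
Step 3: Water = 121.5 mm

121.5


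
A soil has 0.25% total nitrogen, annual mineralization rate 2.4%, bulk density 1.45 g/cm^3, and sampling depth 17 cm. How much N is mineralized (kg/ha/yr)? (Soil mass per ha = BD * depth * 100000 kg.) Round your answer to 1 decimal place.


Step 1: Soil mass per ha = BD * depth * 100000 = 1.45 * 17 * 100000 = 2465000 kg
Step 2: Total N pool = soil mass * N%/100 = 2465000 * 0.25/100 = 6162.5 kg/ha
Step 3: N mineralized = N pool * rate%/100 = 6162.5 * 2.4/100 = 147.9 kg/ha/yr

147.9


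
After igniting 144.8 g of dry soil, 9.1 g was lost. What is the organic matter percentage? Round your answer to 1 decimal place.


Step 1: OM% = 100 * LOI / sample mass
Step 2: OM = 100 * 9.1 / 144.8
Step 3: OM = 6.3%

6.3


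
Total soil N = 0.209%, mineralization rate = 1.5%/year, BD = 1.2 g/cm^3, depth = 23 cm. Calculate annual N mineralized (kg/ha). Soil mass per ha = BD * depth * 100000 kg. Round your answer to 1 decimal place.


Step 1: Soil mass per ha = BD * depth * 100000 = 1.2 * 23 * 100000 = 2760000 kg
Step 2: Total N pool = soil mass * N%/100 = 2760000 * 0.209/100 = 5768.4 kg/ha
Step 3: N mineralized = N pool * rate%/100 = 5768.4 * 1.5/100 = 86.5 kg/ha/yr

86.5


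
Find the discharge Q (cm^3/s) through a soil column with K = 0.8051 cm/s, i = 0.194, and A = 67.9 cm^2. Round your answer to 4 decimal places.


Step 1: Apply Darcy's law: Q = K * i * A
Step 2: Q = 0.8051 * 0.194 * 67.9
Step 3: Q = 10.6053 cm^3/s

10.6053


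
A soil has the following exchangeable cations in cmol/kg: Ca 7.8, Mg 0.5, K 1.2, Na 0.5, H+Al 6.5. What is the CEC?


Step 1: CEC = Ca + Mg + K + Na + (H+Al)
Step 2: CEC = 7.8 + 0.5 + 1.2 + 0.5 + 6.5
Step 3: CEC = 16.5 cmol/kg

16.5


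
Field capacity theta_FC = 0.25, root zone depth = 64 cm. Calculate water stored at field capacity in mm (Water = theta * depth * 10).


Step 1: Water (mm) = theta_FC * depth (cm) * 10
Step 2: Water = 0.25 * 64 * 10
Step 3: Water = 160.0 mm

160.0


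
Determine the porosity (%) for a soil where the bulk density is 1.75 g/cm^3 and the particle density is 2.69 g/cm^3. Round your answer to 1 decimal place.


Step 1: Formula: n = 100 * (1 - BD / PD)
Step 2: n = 100 * (1 - 1.75 / 2.69)
Step 3: n = 100 * (1 - 0.65056)
Step 4: n = 34.9%

34.9


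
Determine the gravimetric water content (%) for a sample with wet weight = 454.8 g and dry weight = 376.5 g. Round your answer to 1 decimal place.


Step 1: Water mass = wet - dry = 454.8 - 376.5 = 78.3 g
Step 2: w = 100 * water mass / dry mass
Step 3: w = 100 * 78.3 / 376.5 = 20.8%

20.8


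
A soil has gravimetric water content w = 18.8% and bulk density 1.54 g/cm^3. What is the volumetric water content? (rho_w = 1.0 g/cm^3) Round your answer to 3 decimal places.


Step 1: theta = (w / 100) * BD / rho_w
Step 2: theta = (18.8 / 100) * 1.54 / 1.0
Step 3: theta = 0.188 * 1.54
Step 4: theta = 0.29

0.29


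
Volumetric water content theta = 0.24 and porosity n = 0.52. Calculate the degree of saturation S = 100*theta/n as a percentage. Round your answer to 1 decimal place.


Step 1: S = 100 * theta_v / n
Step 2: S = 100 * 0.24 / 0.52
Step 3: S = 46.2%

46.2


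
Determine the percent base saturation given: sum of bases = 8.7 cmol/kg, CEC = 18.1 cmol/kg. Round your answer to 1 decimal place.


Step 1: BS = 100 * (sum of bases) / CEC
Step 2: BS = 100 * 8.7 / 18.1
Step 3: BS = 48.1%

48.1


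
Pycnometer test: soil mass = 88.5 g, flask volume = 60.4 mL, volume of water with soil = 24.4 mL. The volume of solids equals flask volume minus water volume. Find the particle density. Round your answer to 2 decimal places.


Step 1: Volume of solids = flask volume - water volume with soil
Step 2: V_solids = 60.4 - 24.4 = 36.0 mL
Step 3: Particle density = mass / V_solids = 88.5 / 36.0 = 2.46 g/cm^3

2.46


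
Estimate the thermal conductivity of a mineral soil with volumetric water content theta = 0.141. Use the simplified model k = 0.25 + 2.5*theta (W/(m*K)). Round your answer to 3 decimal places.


Step 1: k = 0.25 + 2.5 * theta
Step 2: k = 0.25 + 2.5 * 0.141
Step 3: k = 0.25 + 0.353
Step 4: k = 0.603 W/(m*K)

0.603


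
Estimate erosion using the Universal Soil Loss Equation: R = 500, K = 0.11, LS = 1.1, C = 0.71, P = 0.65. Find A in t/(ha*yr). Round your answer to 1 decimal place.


Step 1: A = R * K * LS * C * P
Step 2: R * K = 500 * 0.11 = 55.0
Step 3: (R*K) * LS = 55.0 * 1.1 = 60.5
Step 4: * C * P = 60.5 * 0.71 * 0.65 = 27.9
Step 5: A = 27.9 t/(ha*yr)

27.9


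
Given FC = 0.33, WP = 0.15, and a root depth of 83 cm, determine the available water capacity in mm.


Step 1: Available water = (FC - WP) * depth * 10
Step 2: AW = (0.33 - 0.15) * 83 * 10
Step 3: AW = 0.18 * 83 * 10
Step 4: AW = 149.4 mm

149.4


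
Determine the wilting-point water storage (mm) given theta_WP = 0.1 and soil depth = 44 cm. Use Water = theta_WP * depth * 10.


Step 1: Water (mm) = theta_WP * depth * 10
Step 2: Water = 0.1 * 44 * 10
Step 3: Water = 44.0 mm

44.0


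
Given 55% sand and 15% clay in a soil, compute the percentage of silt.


Step 1: sand + silt + clay = 100%
Step 2: silt = 100 - sand - clay
Step 3: silt = 100 - 55 - 15
Step 4: silt = 30%

30


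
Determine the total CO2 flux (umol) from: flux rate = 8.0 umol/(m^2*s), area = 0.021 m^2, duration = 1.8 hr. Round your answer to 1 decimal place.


Step 1: Convert time to seconds: 1.8 hr * 3600 = 6480.0 s
Step 2: Total = flux * area * time_s
Step 3: Total = 8.0 * 0.021 * 6480.0
Step 4: Total = 1088.6 umol

1088.6


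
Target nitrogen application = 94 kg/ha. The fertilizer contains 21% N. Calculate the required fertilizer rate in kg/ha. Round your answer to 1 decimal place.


Step 1: Fertilizer rate = target N / (N content / 100)
Step 2: Rate = 94 / (21 / 100)
Step 3: Rate = 94 / 0.21
Step 4: Rate = 447.6 kg/ha

447.6


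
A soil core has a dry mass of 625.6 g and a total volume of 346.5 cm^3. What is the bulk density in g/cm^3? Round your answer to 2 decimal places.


Step 1: Identify the formula: BD = dry mass / volume
Step 2: Substitute values: BD = 625.6 / 346.5
Step 3: BD = 1.81 g/cm^3

1.81


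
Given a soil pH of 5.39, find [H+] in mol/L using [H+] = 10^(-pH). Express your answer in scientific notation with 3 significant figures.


Step 1: [H+] = 10^(-pH)
Step 2: [H+] = 10^(-5.39)
Step 3: [H+] = 4.07e-06 mol/L

4.07e-06


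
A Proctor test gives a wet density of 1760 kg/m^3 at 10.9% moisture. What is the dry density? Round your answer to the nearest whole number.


Step 1: Dry density = wet density / (1 + w/100)
Step 2: Dry density = 1760 / (1 + 10.9/100)
Step 3: Dry density = 1760 / 1.109
Step 4: Dry density = 1587 kg/m^3

1587


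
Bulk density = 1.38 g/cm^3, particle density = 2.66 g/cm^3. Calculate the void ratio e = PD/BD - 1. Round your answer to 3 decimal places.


Step 1: e = PD / BD - 1
Step 2: e = 2.66 / 1.38 - 1
Step 3: e = 1.92754 - 1
Step 4: e = 0.928

0.928


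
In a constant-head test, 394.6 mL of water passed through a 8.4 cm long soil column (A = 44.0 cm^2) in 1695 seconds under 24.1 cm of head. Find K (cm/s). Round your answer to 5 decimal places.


Step 1: K = Q * L / (A * t * h)
Step 2: Numerator = 394.6 * 8.4 = 3314.64
Step 3: Denominator = 44.0 * 1695 * 24.1 = 1797378.0
Step 4: K = 3314.64 / 1797378.0 = 0.00184 cm/s

0.00184


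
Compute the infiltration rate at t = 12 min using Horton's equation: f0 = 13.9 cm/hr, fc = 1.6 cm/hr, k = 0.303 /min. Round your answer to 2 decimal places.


Step 1: f = fc + (f0 - fc) * exp(-k * t)
Step 2: exp(-0.303 * 12) = 0.026358
Step 3: f = 1.6 + (13.9 - 1.6) * 0.026358
Step 4: f = 1.6 + 12.3 * 0.026358
Step 5: f = 1.92 cm/hr

1.92
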